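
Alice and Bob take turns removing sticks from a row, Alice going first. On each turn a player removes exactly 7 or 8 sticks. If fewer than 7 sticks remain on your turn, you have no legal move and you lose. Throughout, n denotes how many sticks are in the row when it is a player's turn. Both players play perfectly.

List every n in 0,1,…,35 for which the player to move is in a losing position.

0, 1, 2, 3, 4, 5, 6, 15, 16, 17, 18, 19, 20, 21, 30, 31, 32, 33, 34, 35

Work bottom-up. With no move the player to move loses. Otherwise the position is W if at least one move leads to an L position for the opponent, and L if every move leads to a W.
n=0: no move → L
n=1: no move → L
n=2: no move → L
n=3: no move → L
n=4: no move → L
n=5: no move → L
n=6: no move → L
n=7: →0(L), so W
n=8: →1(L), so W
n=9: →2(L), so W
n=10: →3(L), so W
n=11: →4(L), so W
n=12: →5(L), so W
n=13: →6(L), so W
n=14: →6(L), so W
n=15: →8(W), 7(W) — all W, so L
n=16: →9(W), 8(W) — all W, so L
n=17: →10(W), 9(W) — all W, so L
n=18: →11(W), 10(W) — all W, so L
n=19: →12(W), 11(W) — all W, so L
n=20: →13(W), 12(W) — all W, so L
n=21: →14(W), 13(W) — all W, so L
n=22: →15(L), so W
n=23: →16(L), so W
n=24: →17(L), so W
n=25: →18(L), so W
n=26: →19(L), so W
n=27: →20(L), so W
n=28: →21(L), so W
n=29: →21(L), so W
n=30: →23(W), 22(W) — all W, so L
n=31: →24(W), 23(W) — all W, so L
n=32: →25(W), 24(W) — all W, so L
n=33: →26(W), 25(W) — all W, so L
n=34: →27(W), 26(W) — all W, so L
n=35: →28(W), 27(W) — all W, so L
Reading off the rows marked L gives the requested list; there are 20 such values of n.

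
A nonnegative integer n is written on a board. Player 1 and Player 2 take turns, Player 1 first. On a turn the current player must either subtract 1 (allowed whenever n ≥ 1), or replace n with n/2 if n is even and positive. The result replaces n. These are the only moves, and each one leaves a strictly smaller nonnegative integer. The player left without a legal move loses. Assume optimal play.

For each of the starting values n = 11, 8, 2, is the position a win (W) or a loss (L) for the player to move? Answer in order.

Classify positions by backward induction: terminal positions (no move available) are L. From any other position, the mover wins iff some move reaches an L.
n=0: no move → L
n=1: can move to 0, which is L ⇒ W
n=2: the only move is to 1(W), a W ⇒ L
n=3: can move to 2, which is L ⇒ W
n=4: can move to 2, which is L ⇒ W
n=5: the only move is to 4(W), a W ⇒ L
n=6: can move to 5, which is L ⇒ W
n=7: the only move is to 6(W), a W ⇒ L
n=8: can move to 7, which is L ⇒ W
n=9: the only move is to 8(W), a W ⇒ L
n=10: can move to 5, which is L ⇒ W
n=11: the only move is to 10(W), a W ⇒ L

11: L, 8: W, 2: L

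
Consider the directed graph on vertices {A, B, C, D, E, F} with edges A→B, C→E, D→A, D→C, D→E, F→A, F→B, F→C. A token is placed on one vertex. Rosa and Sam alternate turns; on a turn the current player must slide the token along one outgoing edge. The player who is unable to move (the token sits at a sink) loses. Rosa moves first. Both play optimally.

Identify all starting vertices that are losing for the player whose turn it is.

Label each position W (a win for the player to move) or L (a loss). A position with no legal move is L; any other position is W exactly when some move reaches an L, and L when every move reaches a W.
Every edge goes from a vertex to one that appears earlier in the order B, E, A, C, D, F, so processing vertices in that order labels each vertex after all of its successors.
B: no outgoing edge → L
E: no outgoing edge → L
A: can move to B, which is L ⇒ W
C: can move to E, which is L ⇒ W
D: can move to E, which is L ⇒ W
F: can move to B, which is L ⇒ W
Reading off the rows marked L gives the requested list; there are 2 such vertices.

B, E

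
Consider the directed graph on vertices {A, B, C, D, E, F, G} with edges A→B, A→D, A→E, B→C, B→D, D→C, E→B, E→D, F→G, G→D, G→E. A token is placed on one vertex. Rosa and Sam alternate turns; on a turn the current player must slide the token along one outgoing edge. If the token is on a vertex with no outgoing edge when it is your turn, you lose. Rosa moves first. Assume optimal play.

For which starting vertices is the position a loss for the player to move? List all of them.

C, E, F

Positions with no move are L. A position that does have a move is losing for the player to move precisely when every available move leads to a winning position for the opponent. Fill in the labels:
Every edge goes from a vertex to one that appears earlier in the order C, D, B, E, A, G, F, so processing vertices in that order labels each vertex after all of its successors.
C: no outgoing edge → L
D: →C(L), so W
B: →C(L), so W
E: →B(W), D(W) — all W, so L
A: →E(L), so W
G: →E(L), so W
F: →G(W) only, which is W, so L
Reading off the rows marked L gives the requested list; there are 3 such vertices.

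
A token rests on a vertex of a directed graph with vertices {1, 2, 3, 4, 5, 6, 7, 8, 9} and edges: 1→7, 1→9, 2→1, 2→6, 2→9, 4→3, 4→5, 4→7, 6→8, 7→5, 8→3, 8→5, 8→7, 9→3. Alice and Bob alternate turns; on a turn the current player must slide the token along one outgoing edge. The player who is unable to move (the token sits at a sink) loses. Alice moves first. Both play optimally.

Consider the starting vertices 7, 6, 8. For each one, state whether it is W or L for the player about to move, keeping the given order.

7: W, 6: L, 8: W

Use the standard recursion: the mover loses at a terminal position; elsewhere, the mover wins exactly when some move hands the opponent an L position.
Every edge goes from a vertex to one that appears earlier in the order 5, 3, 9, 7, 1, 8, 6, 4, 2, so processing vertices in that order labels each vertex after all of its successors.
5: no outgoing edge → L
3: no outgoing edge → L
9: can move to 3, which is L ⇒ W
7: can move to 5, which is L ⇒ W
1: moves to 7(W), 9(W); every one is W ⇒ L
8: can move to 3, which is L ⇒ W
6: the only move is to 8(W), a W ⇒ L
4: can move to 3, which is L ⇒ W
2: can move to 6, which is L ⇒ W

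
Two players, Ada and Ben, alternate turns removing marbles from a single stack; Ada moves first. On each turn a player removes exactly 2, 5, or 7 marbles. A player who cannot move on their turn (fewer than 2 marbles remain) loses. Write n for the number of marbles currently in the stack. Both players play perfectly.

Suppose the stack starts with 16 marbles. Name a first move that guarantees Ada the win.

Remove 2, leaving 14.

Positions with no move are L. A position that does have a move is losing for the player to move precisely when every available move leads to a winning position for the opponent. Fill in the labels:
n=0: no move → L
n=1: no move → L
n=2: W (go to 0, an L position)
n=3: W (go to 1, an L position)
n=4: L (sole option 2(W) is W)
n=5: W (go to 0, an L position)
n=6: W (go to 4, an L position)
n=7: W (go to 0, an L position)
n=8: W (go to 1, an L position)
n=9: W (go to 4, an L position)
n=10: L (options 8(W), 5(W), 3(W) are all W)
n=11: W (go to 4, an L position)
n=12: W (go to 10, an L position)
n=13: L (options 11(W), 8(W), 6(W) are all W)
n=14: L (options 12(W), 9(W), 7(W) are all W)
n=15: W (go to 13, an L position)
n=16: W (go to 14, an L position)
From 16, the L positions reachable in one move are: 14.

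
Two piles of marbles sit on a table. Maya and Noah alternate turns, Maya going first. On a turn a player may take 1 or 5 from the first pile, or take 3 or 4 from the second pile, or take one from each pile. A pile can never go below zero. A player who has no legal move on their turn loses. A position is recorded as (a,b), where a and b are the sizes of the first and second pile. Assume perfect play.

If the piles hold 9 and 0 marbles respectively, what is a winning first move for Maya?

Positions with no move are L. A position that does have a move is losing for the player to move precisely when every available move leads to a winning position for the opponent. Fill in the labels:
No move ever increases a pile, so every position that can arise here has a ≤ 9 and b ≤ 0; it is enough to label the cells with 0 ≤ a ≤ 9 and 0 ≤ b ≤ 0.
Every move lowers a or b (never raises either), so fill the grid row by row in increasing a, and left to right within a row: each cell's successors are then already labelled.
      b=0
a=0:    L
a=1:    W
a=2:    L
a=3:    W
a=4:    L
a=5:    W
a=6:    L
a=7:    W
a=8:    L
a=9:    W
Cells with no legal move (terminal, hence L): (0,0).
The remaining L cells, each justified by listing all of its moves:
(2,0): L (sole option (1,0)(W) is W)
(4,0): L (sole option (3,0)(W) is W)
(6,0): L (options (5,0)(W), (1,0)(W) are all W)
(8,0): L (options (7,0)(W), (3,0)(W) are all W)
Every other cell has at least one move into one of the L cells above, so it is W.
From (9,0), the L positions reachable in one move are: (8,0), (4,0). Any move reaching one of these is winning.

Move to (8,0).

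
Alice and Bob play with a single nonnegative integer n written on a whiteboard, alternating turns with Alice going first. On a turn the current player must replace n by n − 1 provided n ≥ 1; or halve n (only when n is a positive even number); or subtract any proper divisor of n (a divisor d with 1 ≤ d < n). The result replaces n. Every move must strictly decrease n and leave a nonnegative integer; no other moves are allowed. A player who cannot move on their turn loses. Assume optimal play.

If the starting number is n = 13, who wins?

Bob wins.

Classify positions by backward induction: terminal positions (no move available) are L. From any other position, the mover wins iff some move reaches an L.
n=0: no move → L
n=1: W (go to 0, an L position)
n=2: L (sole option 1(W) is W)
n=3: W (go to 2, an L position)
n=4: W (go to 2, an L position)
n=5: L (sole option 4(W) is W)
n=6: W (go to 5, an L position)
n=7: L (sole option 6(W) is W)
n=8: W (go to 7, an L position)
n=9: L (options 6(W), 8(W) are all W)
n=10: W (go to 5, an L position)
n=11: L (sole option 10(W) is W)
n=12: W (go to 9, an L position)
n=13: L (sole option 12(W) is W)
Every move from 13 reaches a W position, so the mover loses.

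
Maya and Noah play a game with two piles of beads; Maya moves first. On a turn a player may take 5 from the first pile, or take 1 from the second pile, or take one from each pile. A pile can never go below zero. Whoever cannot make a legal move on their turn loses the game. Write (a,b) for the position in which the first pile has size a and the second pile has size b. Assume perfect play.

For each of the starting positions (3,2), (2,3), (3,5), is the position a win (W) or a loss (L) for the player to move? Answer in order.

(3,2): L, (2,3): W, (3,5): W

Use the standard recursion: the mover loses at a terminal position; elsewhere, the mover wins exactly when some move hands the opponent an L position.
No move ever increases a pile, so every position that can arise here has a ≤ 3 and b ≤ 5; it is enough to label the cells with 0 ≤ a ≤ 3 and 0 ≤ b ≤ 5.
Every move lowers a or b (never raises either), so fill the grid row by row in increasing a, and left to right within a row: each cell's successors are then already labelled.
      b=0  b=1  b=2  b=3  b=4  b=5
a=0:    L    W    L    W    L    W
a=1:    L    W    L    W    L    W
a=2:    L    W    L    W    L    W
a=3:    L    W    L    W    L    W
Cells with no legal move (terminal, hence L): (0,0), (1,0), (2,0), (3,0).
The remaining L cells, each justified by listing all of its moves:
(0,2): L (sole option (0,1)(W) is W)
(0,4): L (sole option (0,3)(W) is W)
(1,2): L (options (1,1)(W), (0,1)(W) are all W)
(1,4): L (options (1,3)(W), (0,3)(W) are all W)
(2,2): L (options (2,1)(W), (1,1)(W) are all W)
(2,4): L (options (2,3)(W), (1,3)(W) are all W)
(3,2): L (options (3,1)(W), (2,1)(W) are all W)
(3,4): L (options (3,3)(W), (2,3)(W) are all W)
Every other cell has at least one move into one of the L cells above, so it is W.
(3,2): one of the L cells justified above, so L
(2,3): the move to (2,2) reaches an L cell, so W
(3,5): the move to (3,4) reaches an L cell, so W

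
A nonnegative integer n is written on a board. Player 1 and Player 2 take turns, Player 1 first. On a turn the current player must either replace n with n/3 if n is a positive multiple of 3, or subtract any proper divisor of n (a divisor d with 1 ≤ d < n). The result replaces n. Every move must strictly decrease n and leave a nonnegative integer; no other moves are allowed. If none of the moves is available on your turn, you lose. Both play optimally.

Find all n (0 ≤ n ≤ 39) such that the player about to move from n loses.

Label each position W (a win for the player to move) or L (a loss). A position with no legal move is L; any other position is W exactly when some move reaches an L, and L when every move reaches a W.
n=0: no move → L
n=1: no move → L
n=2: W (go to 1, an L position)
n=3: W (go to 1, an L position)
n=4: L (options 2(W), 3(W) are all W)
n=5: W (go to 4, an L position)
n=6: W (go to 4, an L position)
n=7: L (sole option 6(W) is W)
n=8: W (go to 4, an L position)
n=9: L (options 3(W), 6(W), 8(W) are all W)
n=10: W (go to 9, an L position)
n=11: L (sole option 10(W) is W)
n=12: W (go to 4, an L position)
n=13: L (sole option 12(W) is W)
n=14: W (go to 7, an L position)
n=15: L (options 5(W), 10(W), 12(W), 14(W) are all W)
n=16: W (go to 15, an L position)
n=17: L (sole option 16(W) is W)
n=18: W (go to 9, an L position)
n=19: L (sole option 18(W) is W)
n=20: W (go to 15, an L position)
n=21: W (go to 7, an L position)
n=22: W (go to 11, an L position)
n=23: L (sole option 22(W) is W)
n=24: W (go to 23, an L position)
n=25: L (options 20(W), 24(W) are all W)
n=26: W (go to 13, an L position)
n=27: W (go to 9, an L position)
n=28: L (options 14(W), 21(W), 24(W), 26(W), 27(W) are all W)
n=29: W (go to 28, an L position)
n=30: W (go to 15, an L position)
n=31: L (sole option 30(W) is W)
n=32: W (go to 28, an L position)
n=33: W (go to 11, an L position)
n=34: W (go to 17, an L position)
n=35: W (go to 28, an L position)
n=36: L (options 12(W), 18(W), 24(W), 27(W), 30(W), 32(W), 33(W), 34(W), 35(W) are all W)
n=37: W (go to 36, an L position)
n=38: W (go to 19, an L position)
n=39: W (go to 13, an L position)
Reading off the rows marked L gives the requested list; there are 15 such values of n.

0, 1, 4, 7, 9, 11, 13, 15, 17, 19, 23, 25, 28, 31, 36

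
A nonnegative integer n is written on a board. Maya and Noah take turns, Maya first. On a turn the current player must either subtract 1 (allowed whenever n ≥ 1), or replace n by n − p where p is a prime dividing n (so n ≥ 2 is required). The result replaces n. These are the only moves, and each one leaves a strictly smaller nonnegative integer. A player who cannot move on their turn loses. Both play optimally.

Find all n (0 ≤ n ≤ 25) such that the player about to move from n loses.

Classify positions by backward induction: terminal positions (no move available) are L. From any other position, the mover wins iff some move reaches an L.
n=0: no move → L
n=1: can move to 0, which is L ⇒ W
n=2: can move to 0, which is L ⇒ W
n=3: can move to 0, which is L ⇒ W
n=4: moves to 2(W), 3(W); every one is W ⇒ L
n=5: can move to 0, which is L ⇒ W
n=6: can move to 4, which is L ⇒ W
n=7: can move to 0, which is L ⇒ W
n=8: moves to 6(W), 7(W); every one is W ⇒ L
n=9: can move to 8, which is L ⇒ W
n=10: can move to 8, which is L ⇒ W
n=11: can move to 0, which is L ⇒ W
n=12: moves to 9(W), 10(W), 11(W); every one is W ⇒ L
n=13: can move to 0, which is L ⇒ W
n=14: can move to 12, which is L ⇒ W
n=15: can move to 12, which is L ⇒ W
n=16: moves to 14(W), 15(W); every one is W ⇒ L
n=17: can move to 0, which is L ⇒ W
n=18: can move to 16, which is L ⇒ W
n=19: can move to 0, which is L ⇒ W
n=20: moves to 15(W), 18(W), 19(W); every one is W ⇒ L
n=21: can move to 20, which is L ⇒ W
n=22: can move to 20, which is L ⇒ W
n=23: can move to 0, which is L ⇒ W
n=24: moves to 21(W), 22(W), 23(W); every one is W ⇒ L
n=25: can move to 20, which is L ⇒ W
Reading off the rows marked L gives the requested list; there are 7 such values of n.

0, 4, 8, 12, 16, 20, 24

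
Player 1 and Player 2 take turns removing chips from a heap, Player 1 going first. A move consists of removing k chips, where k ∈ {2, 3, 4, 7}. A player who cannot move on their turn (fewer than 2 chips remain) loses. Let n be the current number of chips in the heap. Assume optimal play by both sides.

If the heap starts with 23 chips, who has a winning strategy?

Player 2 wins.

Positions with no move are L. A position that does have a move is losing for the player to move precisely when every available move leads to a winning position for the opponent. Fill in the labels:
n=0: no move → L
n=1: no move → L
n=2: →0(L), so W
n=3: →1(L), so W
n=4: →1(L), so W
n=5: →1(L), so W
n=6: →4(W), 3(W), 2(W) — all W, so L
n=7: →0(L), so W
n=8: →6(L), so W
n=9: →6(L), so W
n=10: →6(L), so W
n=11: →9(W), 8(W), 7(W), 4(W) — all W, so L
n=12: →10(W), 9(W), 8(W), 5(W) — all W, so L
n=13: →11(L), so W
n=14: →12(L), so W
n=15: →12(L), so W
n=16: →12(L), so W
n=17: →15(W), 14(W), 13(W), 10(W) — all W, so L
n=18: →11(L), so W
n=19: →17(L), so W
n=20: →17(L), so W
n=21: →17(L), so W
n=22: →20(W), 19(W), 18(W), 15(W) — all W, so L
n=23: →21(W), 20(W), 19(W), 16(W) — all W, so L
The starting position 23 is L: whatever Player 1 does, the opponent receives a W position.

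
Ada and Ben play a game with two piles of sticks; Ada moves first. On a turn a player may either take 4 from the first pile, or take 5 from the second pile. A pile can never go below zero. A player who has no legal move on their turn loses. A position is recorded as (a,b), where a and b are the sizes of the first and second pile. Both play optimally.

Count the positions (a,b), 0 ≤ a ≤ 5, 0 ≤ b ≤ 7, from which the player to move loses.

26

Compute win/loss labels from the base case upward. A position with no move is L. Any other position is W if it can reach an L in one move, else L.
Every move lowers a or b (never raises either), so fill the grid row by row in increasing a, and left to right within a row: each cell's successors are then already labelled.
      b=0  b=1  b=2  b=3  b=4  b=5  b=6  b=7
a=0:    L    L    L    L    L    W    W    W
a=1:    L    L    L    L    L    W    W    W
a=2:    L    L    L    L    L    W    W    W
a=3:    L    L    L    L    L    W    W    W
a=4:    W    W    W    W    W    L    L    L
a=5:    W    W    W    W    W    L    L    L
Cells with no legal move (terminal, hence L): (0,0), (0,1), (0,2), (0,3), (0,4), (1,0), (1,1), (1,2), (1,3), (1,4), (2,0), (2,1), (2,2), (2,3), (2,4), (3,0), (3,1), (3,2), (3,3), (3,4).
The remaining L cells, each justified by listing all of its moves:
(4,5): L (options (0,5)(W), (4,0)(W) are all W)
(4,6): L (options (0,6)(W), (4,1)(W) are all W)
(4,7): L (options (0,7)(W), (4,2)(W) are all W)
(5,5): L (options (1,5)(W), (5,0)(W) are all W)
(5,6): L (options (1,6)(W), (5,1)(W) are all W)
(5,7): L (options (1,7)(W), (5,2)(W) are all W)
Every other cell has at least one move into one of the L cells above, so it is W.
L cells per row: a=0: 5, a=1: 5, a=2: 5, a=3: 5, a=4: 3, a=5: 3; total 26.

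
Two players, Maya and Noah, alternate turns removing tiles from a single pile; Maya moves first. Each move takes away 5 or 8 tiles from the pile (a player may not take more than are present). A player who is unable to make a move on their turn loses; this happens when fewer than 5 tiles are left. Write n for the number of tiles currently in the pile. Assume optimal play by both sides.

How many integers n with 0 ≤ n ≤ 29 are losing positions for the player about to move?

14

Positions with no move are L. A position that does have a move is losing for the player to move precisely when every available move leads to a winning position for the opponent. Fill in the labels:
n=0: no move → L
n=1: no move → L
n=2: no move → L
n=3: no move → L
n=4: no move → L
n=5: can move to 0, which is L ⇒ W
n=6: can move to 1, which is L ⇒ W
n=7: can move to 2, which is L ⇒ W
n=8: can move to 3, which is L ⇒ W
n=9: can move to 4, which is L ⇒ W
n=10: can move to 2, which is L ⇒ W
n=11: can move to 3, which is L ⇒ W
n=12: can move to 4, which is L ⇒ W
n=13: moves to 8(W), 5(W); every one is W ⇒ L
n=14: moves to 9(W), 6(W); every one is W ⇒ L
n=15: moves to 10(W), 7(W); every one is W ⇒ L
n=16: moves to 11(W), 8(W); every one is W ⇒ L
n=17: moves to 12(W), 9(W); every one is W ⇒ L
n=18: can move to 13, which is L ⇒ W
n=19: can move to 14, which is L ⇒ W
n=20: can move to 15, which is L ⇒ W
n=21: can move to 16, which is L ⇒ W
n=22: can move to 17, which is L ⇒ W
n=23: can move to 15, which is L ⇒ W
n=24: can move to 16, which is L ⇒ W
n=25: can move to 17, which is L ⇒ W
n=26: moves to 21(W), 18(W); every one is W ⇒ L
n=27: moves to 22(W), 19(W); every one is W ⇒ L
n=28: moves to 23(W), 20(W); every one is W ⇒ L
n=29: moves to 24(W), 21(W); every one is W ⇒ L
L entries with 0 ≤ n ≤ 29: n = 0, 1, 2, 3, 4, 13, 14, 15, 16, 17, 26, 27, 28, 29; that makes 14.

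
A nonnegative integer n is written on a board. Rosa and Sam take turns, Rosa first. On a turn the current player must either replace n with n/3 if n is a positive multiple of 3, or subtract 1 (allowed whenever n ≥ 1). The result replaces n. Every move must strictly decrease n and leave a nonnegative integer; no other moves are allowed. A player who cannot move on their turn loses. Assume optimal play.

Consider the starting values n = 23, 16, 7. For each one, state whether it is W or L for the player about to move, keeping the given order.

Build the W/L table. Terminal = L. A non-terminal position is W if it has a move to some L; otherwise it is L.
n=0: no move → L
n=1: reaches L-position 0 → W
n=2: only reaches 1(W), which is W → L
n=3: reaches L-position 2 → W
n=4: only reaches 3(W), which is W → L
n=5: reaches L-position 4 → W
n=6: reaches L-position 2 → W
n=7: only reaches 6(W), which is W → L
n=8: reaches L-position 7 → W
n=9: only reaches 3(W), 8(W), all W → L
n=10: reaches L-position 9 → W
n=11: only reaches 10(W), which is W → L
n=12: reaches L-position 4 → W
n=13: only reaches 12(W), which is W → L
n=14: reaches L-position 13 → W
n=15: only reaches 5(W), 14(W), all W → L
n=16: reaches L-position 15 → W
n=17: only reaches 16(W), which is W → L
n=18: reaches L-position 17 → W
n=19: only reaches 18(W), which is W → L
n=20: reaches L-position 19 → W
n=21: reaches L-position 7 → W
n=22: only reaches 21(W), which is W → L
n=23: reaches L-position 22 → W

23: W, 16: W, 7: L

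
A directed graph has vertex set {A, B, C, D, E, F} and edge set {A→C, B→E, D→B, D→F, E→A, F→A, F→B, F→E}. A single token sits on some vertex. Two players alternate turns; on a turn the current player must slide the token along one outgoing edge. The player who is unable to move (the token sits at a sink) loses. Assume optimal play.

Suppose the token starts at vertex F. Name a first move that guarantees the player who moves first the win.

Work bottom-up. With no move the player to move loses. Otherwise the position is W if at least one move leads to an L position for the opponent, and L if every move leads to a W.
Every edge goes from a vertex to one that appears earlier in the order C, A, E, B, F, D, so processing vertices in that order labels each vertex after all of its successors.
C: no outgoing edge → L
A: can move to C, which is L ⇒ W
E: the only move is to A(W), a W ⇒ L
B: can move to E, which is L ⇒ W
F: can move to E, which is L ⇒ W
D: moves to F(W), B(W); every one is W ⇒ L
From F, the L positions reachable in one move are: E.

Move to E.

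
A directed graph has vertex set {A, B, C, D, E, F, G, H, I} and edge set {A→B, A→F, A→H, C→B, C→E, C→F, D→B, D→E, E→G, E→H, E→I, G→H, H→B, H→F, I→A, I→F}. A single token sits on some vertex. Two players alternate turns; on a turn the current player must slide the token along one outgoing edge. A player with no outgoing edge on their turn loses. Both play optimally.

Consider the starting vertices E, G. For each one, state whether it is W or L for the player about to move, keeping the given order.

Label each position W (a win for the player to move) or L (a loss). A position with no legal move is L; any other position is W exactly when some move reaches an L, and L when every move reaches a W.
Every edge goes from a vertex to one that appears earlier in the order B, F, H, A, I, G, E, D, C, so processing vertices in that order labels each vertex after all of its successors.
B: no outgoing edge → L
F: no outgoing edge → L
H: reaches L-position F → W
A: reaches L-position F → W
I: reaches L-position F → W
G: only reaches H(W), which is W → L
E: reaches L-position G → W
D: reaches L-position B → W
C: reaches L-position F → W

E: W, G: L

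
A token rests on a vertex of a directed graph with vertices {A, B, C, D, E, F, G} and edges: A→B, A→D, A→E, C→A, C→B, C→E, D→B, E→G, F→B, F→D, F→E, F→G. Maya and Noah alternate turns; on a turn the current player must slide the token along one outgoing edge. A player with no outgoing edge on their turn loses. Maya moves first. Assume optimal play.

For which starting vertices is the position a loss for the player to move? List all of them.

Positions with no move are L. A position that does have a move is losing for the player to move precisely when every available move leads to a winning position for the opponent. Fill in the labels:
Every edge goes from a vertex to one that appears earlier in the order B, G, D, E, F, A, C, so processing vertices in that order labels each vertex after all of its successors.
B: no outgoing edge → L
G: no outgoing edge → L
D: W (go to B, an L position)
E: W (go to G, an L position)
F: W (go to G, an L position)
A: W (go to B, an L position)
C: W (go to B, an L position)
Reading off the rows marked L gives the requested list; there are 2 such vertices.

B, G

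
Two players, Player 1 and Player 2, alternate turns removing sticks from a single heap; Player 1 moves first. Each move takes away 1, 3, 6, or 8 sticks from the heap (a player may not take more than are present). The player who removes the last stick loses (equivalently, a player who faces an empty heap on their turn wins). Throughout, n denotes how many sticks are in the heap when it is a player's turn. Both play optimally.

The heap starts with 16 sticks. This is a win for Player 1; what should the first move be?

Remove 6, leaving 10.

Work bottom-up. With no move the player to move wins. Otherwise the position is W if at least one move leads to an L position for the opponent, and L if every move leads to a W.
n=0: no move; the opponent has just taken the last stick and therefore loses → W
n=1: L (sole option 0(W) is W)
n=2: W (go to 1, an L position)
n=3: L (options 2(W), 0(W) are all W)
n=4: W (go to 3, an L position)
n=5: L (options 4(W), 2(W) are all W)
n=6: W (go to 5, an L position)
n=7: W (go to 1, an L position)
n=8: W (go to 5, an L position)
n=9: W (go to 3, an L position)
n=10: L (options 9(W), 7(W), 4(W), 2(W) are all W)
n=11: W (go to 10, an L position)
n=12: L (options 11(W), 9(W), 6(W), 4(W) are all W)
n=13: W (go to 12, an L position)
n=14: L (options 13(W), 11(W), 8(W), 6(W) are all W)
n=15: W (go to 14, an L position)
n=16: W (go to 10, an L position)
From 16, the L positions reachable in one move are: 10.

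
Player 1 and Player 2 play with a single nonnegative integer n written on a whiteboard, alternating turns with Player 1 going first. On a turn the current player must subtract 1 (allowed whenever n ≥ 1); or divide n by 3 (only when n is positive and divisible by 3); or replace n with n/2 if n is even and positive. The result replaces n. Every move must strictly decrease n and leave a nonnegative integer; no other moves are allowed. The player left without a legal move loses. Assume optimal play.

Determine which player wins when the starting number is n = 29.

Compute win/loss labels from the base case upward. A position with no move is L. Any other position is W if it can reach an L in one move, else L.
n=0: no move → L
n=1: reaches L-position 0 → W
n=2: only reaches 1(W), which is W → L
n=3: reaches L-position 2 → W
n=4: reaches L-position 2 → W
n=5: only reaches 4(W), which is W → L
n=6: reaches L-position 2 → W
n=7: only reaches 6(W), which is W → L
n=8: reaches L-position 7 → W
n=9: only reaches 3(W), 8(W), all W → L
n=10: reaches L-position 5 → W
n=11: only reaches 10(W), which is W → L
n=12: reaches L-position 11 → W
n=13: only reaches 12(W), which is W → L
n=14: reaches L-position 7 → W
n=15: reaches L-position 5 → W
n=16: only reaches 8(W), 15(W), all W → L
n=17: reaches L-position 16 → W
n=18: reaches L-position 9 → W
n=19: only reaches 18(W), which is W → L
n=20: reaches L-position 19 → W
n=21: reaches L-position 7 → W
n=22: reaches L-position 11 → W
n=23: only reaches 22(W), which is W → L
n=24: reaches L-position 23 → W
n=25: only reaches 24(W), which is W → L
n=26: reaches L-position 13 → W
n=27: reaches L-position 9 → W
n=28: only reaches 14(W), 27(W), all W → L
n=29: reaches L-position 28 → W
From 29 Player 1 can move to 28, reaching an L position.

Player 1 wins.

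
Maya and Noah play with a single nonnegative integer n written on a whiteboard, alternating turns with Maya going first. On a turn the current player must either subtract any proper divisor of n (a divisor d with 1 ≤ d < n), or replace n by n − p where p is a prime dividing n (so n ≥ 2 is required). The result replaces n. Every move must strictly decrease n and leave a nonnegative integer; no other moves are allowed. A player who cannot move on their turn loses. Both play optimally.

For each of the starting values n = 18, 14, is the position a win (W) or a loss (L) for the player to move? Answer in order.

18: W, 14: L

Positions with no move are L. A position that does have a move is losing for the player to move precisely when every available move leads to a winning position for the opponent. Fill in the labels:
n=0: no move → L
n=1: no move → L
n=2: reaches L-position 0 → W
n=3: reaches L-position 0 → W
n=4: only reaches 2(W), 3(W), all W → L
n=5: reaches L-position 0 → W
n=6: reaches L-position 4 → W
n=7: reaches L-position 0 → W
n=8: reaches L-position 4 → W
n=9: only reaches 6(W), 8(W), all W → L
n=10: reaches L-position 9 → W
n=11: reaches L-position 0 → W
n=12: reaches L-position 9 → W
n=13: reaches L-position 0 → W
n=14: only reaches 7(W), 12(W), 13(W), all W → L
n=15: reaches L-position 14 → W
n=16: reaches L-position 14 → W
n=17: reaches L-position 0 → W
n=18: reaches L-position 9 → W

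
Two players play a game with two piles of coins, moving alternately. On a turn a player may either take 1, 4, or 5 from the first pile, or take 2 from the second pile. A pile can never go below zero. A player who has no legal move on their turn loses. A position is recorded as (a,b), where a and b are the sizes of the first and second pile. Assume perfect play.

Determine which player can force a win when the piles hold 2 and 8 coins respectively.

Use the standard recursion: the mover loses at a terminal position; elsewhere, the mover wins exactly when some move hands the opponent an L position.
No move ever increases a pile, so every position that can arise here has a ≤ 2 and b ≤ 8; it is enough to label the cells with 0 ≤ a ≤ 2 and 0 ≤ b ≤ 8.
Every move lowers a or b (never raises either), so fill the grid row by row in increasing a, and left to right within a row: each cell's successors are then already labelled.
      b=0  b=1  b=2  b=3  b=4  b=5  b=6  b=7  b=8
a=0:    L    L    W    W    L    L    W    W    L
a=1:    W    W    L    L    W    W    L    L    W
a=2:    L    L    W    W    L    L    W    W    L
Cells with no legal move (terminal, hence L): (0,0), (0,1).
The remaining L cells, each justified by listing all of its moves:
(0,4): the only move is to (0,2)(W), a W ⇒ L
(0,5): the only move is to (0,3)(W), a W ⇒ L
(0,8): the only move is to (0,6)(W), a W ⇒ L
(1,2): moves to (0,2)(W), (1,0)(W); every one is W ⇒ L
(1,3): moves to (0,3)(W), (1,1)(W); every one is W ⇒ L
(1,6): moves to (0,6)(W), (1,4)(W); every one is W ⇒ L
(1,7): moves to (0,7)(W), (1,5)(W); every one is W ⇒ L
(2,0): the only move is to (1,0)(W), a W ⇒ L
(2,1): the only move is to (1,1)(W), a W ⇒ L
(2,4): moves to (1,4)(W), (2,2)(W); every one is W ⇒ L
(2,5): moves to (1,5)(W), (2,3)(W); every one is W ⇒ L
(2,8): moves to (1,8)(W), (2,6)(W); every one is W ⇒ L
Every other cell has at least one move into one of the L cells above, so it is W.
The starting position (2,8) is L: whatever the player to move does, the opponent receives a W position.

The second player wins.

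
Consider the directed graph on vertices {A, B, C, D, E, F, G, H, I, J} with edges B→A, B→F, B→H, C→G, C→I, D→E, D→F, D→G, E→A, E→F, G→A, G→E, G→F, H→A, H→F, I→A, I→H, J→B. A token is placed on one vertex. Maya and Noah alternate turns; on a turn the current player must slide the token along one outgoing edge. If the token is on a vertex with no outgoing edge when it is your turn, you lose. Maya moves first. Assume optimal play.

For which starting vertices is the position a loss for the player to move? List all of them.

Label each position W (a win for the player to move) or L (a loss). A position with no legal move is L; any other position is W exactly when some move reaches an L, and L when every move reaches a W.
Every edge goes from a vertex to one that appears earlier in the order A, F, E, G, H, I, D, B, C, J, so processing vertices in that order labels each vertex after all of its successors.
A: no outgoing edge → L
F: no outgoing edge → L
E: reaches L-position F → W
G: reaches L-position F → W
H: reaches L-position F → W
I: reaches L-position A → W
D: reaches L-position F → W
B: reaches L-position F → W
C: only reaches I(W), G(W), all W → L
J: only reaches B(W), which is W → L
The losing starting vertices are exactly the entries labelled L in this table (4 of them).

A, C, F, J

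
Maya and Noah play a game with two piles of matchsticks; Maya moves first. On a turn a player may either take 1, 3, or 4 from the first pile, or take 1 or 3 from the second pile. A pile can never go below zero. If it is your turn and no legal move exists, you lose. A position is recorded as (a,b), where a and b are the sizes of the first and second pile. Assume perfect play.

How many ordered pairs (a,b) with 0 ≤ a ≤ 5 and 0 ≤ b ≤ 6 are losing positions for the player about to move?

Positions with no move are L. A position that does have a move is losing for the player to move precisely when every available move leads to a winning position for the opponent. Fill in the labels:
Every move lowers a or b (never raises either), so fill the grid row by row in increasing a, and left to right within a row: each cell's successors are then already labelled.
      b=0  b=1  b=2  b=3  b=4  b=5  b=6
a=0:    L    W    L    W    L    W    L
a=1:    W    L    W    L    W    L    W
a=2:    L    W    L    W    L    W    L
a=3:    W    L    W    L    W    L    W
a=4:    W    W    W    W    W    W    W
a=5:    W    W    W    W    W    W    W
Cells with no legal move (terminal, hence L): (0,0).
The remaining L cells, each justified by listing all of its moves:
(0,2): L (sole option (0,1)(W) is W)
(0,4): L (options (0,3)(W), (0,1)(W) are all W)
(0,6): L (options (0,5)(W), (0,3)(W) are all W)
(1,1): L (options (0,1)(W), (1,0)(W) are all W)
(1,3): L (options (0,3)(W), (1,2)(W), (1,0)(W) are all W)
(1,5): L (options (0,5)(W), (1,4)(W), (1,2)(W) are all W)
(2,0): L (sole option (1,0)(W) is W)
(2,2): L (options (1,2)(W), (2,1)(W) are all W)
(2,4): L (options (1,4)(W), (2,3)(W), (2,1)(W) are all W)
(2,6): L (options (1,6)(W), (2,5)(W), (2,3)(W) are all W)
(3,1): L (options (2,1)(W), (0,1)(W), (3,0)(W) are all W)
(3,3): L (options (2,3)(W), (0,3)(W), (3,2)(W), (3,0)(W) are all W)
(3,5): L (options (2,5)(W), (0,5)(W), (3,4)(W), (3,2)(W) are all W)
Every other cell has at least one move into one of the L cells above, so it is W.
L cells per row: a=0: 4, a=1: 3, a=2: 4, a=3: 3, a=4: 0, a=5: 0; total 14.

14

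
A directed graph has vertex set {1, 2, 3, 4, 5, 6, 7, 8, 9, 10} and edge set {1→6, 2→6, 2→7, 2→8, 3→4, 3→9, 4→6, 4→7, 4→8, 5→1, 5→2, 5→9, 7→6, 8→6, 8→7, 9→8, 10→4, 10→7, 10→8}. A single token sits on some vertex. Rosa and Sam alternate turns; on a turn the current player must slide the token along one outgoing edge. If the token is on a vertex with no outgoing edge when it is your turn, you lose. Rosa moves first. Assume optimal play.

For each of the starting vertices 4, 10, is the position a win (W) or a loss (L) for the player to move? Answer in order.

Build the W/L table. Terminal = L. A non-terminal position is W if it has a move to some L; otherwise it is L.
Every edge goes from a vertex to one that appears earlier in the order 6, 7, 8, 4, 9, 2, 3, 10, 1, 5, so processing vertices in that order labels each vertex after all of its successors.
6: no outgoing edge → L
7: reaches L-position 6 → W
8: reaches L-position 6 → W
4: reaches L-position 6 → W
9: only reaches 8(W), which is W → L
2: reaches L-position 6 → W
3: reaches L-position 9 → W
10: only reaches 4(W), 8(W), 7(W), all W → L
1: reaches L-position 6 → W
5: reaches L-position 9 → W

4: W, 10: L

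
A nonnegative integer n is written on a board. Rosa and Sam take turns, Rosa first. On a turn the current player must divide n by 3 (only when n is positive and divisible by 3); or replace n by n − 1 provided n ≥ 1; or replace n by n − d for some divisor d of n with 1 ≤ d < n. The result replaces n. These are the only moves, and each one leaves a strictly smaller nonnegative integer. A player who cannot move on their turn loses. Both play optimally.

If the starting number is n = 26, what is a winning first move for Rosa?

Move to 13.

Use the standard recursion: the mover loses at a terminal position; elsewhere, the mover wins exactly when some move hands the opponent an L position.
n=0: no move → L
n=1: reaches L-position 0 → W
n=2: only reaches 1(W), which is W → L
n=3: reaches L-position 2 → W
n=4: reaches L-position 2 → W
n=5: only reaches 4(W), which is W → L
n=6: reaches L-position 2 → W
n=7: only reaches 6(W), which is W → L
n=8: reaches L-position 7 → W
n=9: only reaches 3(W), 6(W), 8(W), all W → L
n=10: reaches L-position 5 → W
n=11: only reaches 10(W), which is W → L
n=12: reaches L-position 9 → W
n=13: only reaches 12(W), which is W → L
n=14: reaches L-position 7 → W
n=15: reaches L-position 5 → W
n=16: only reaches 8(W), 12(W), 14(W), 15(W), all W → L
n=17: reaches L-position 16 → W
n=18: reaches L-position 9 → W
n=19: only reaches 18(W), which is W → L
n=20: reaches L-position 16 → W
n=21: reaches L-position 7 → W
n=22: reaches L-position 11 → W
n=23: only reaches 22(W), which is W → L
n=24: reaches L-position 16 → W
n=25: only reaches 20(W), 24(W), all W → L
n=26: reaches L-position 13 → W
From 26, the L positions reachable in one move are: 13, 25. Any move reaching one of these is winning.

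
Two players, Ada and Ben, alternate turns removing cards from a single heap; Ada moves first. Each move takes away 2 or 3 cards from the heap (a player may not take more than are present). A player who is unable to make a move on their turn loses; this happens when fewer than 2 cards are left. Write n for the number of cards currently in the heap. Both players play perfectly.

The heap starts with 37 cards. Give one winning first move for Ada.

Remove 2, leaving 35.

Work bottom-up. With no move the player to move loses. Otherwise the position is W if at least one move leads to an L position for the opponent, and L if every move leads to a W.
n=0: no move → L
n=1: no move → L
n=2: can move to 0, which is L ⇒ W
n=3: can move to 1, which is L ⇒ W
n=4: can move to 1, which is L ⇒ W
n=5: moves to 3(W), 2(W); every one is W ⇒ L
n=6: moves to 4(W), 3(W); every one is W ⇒ L
n=7: can move to 5, which is L ⇒ W
n=8: can move to 6, which is L ⇒ W
n=9: can move to 6, which is L ⇒ W
n=10: moves to 8(W), 7(W); every one is W ⇒ L
n=11: moves to 9(W), 8(W); every one is W ⇒ L
n=12: can move to 10, which is L ⇒ W
n=13: can move to 11, which is L ⇒ W
n=14: can move to 11, which is L ⇒ W
n=15: moves to 13(W), 12(W); every one is W ⇒ L
n=16: moves to 14(W), 13(W); every one is W ⇒ L
n=17: can move to 15, which is L ⇒ W
n=18: can move to 16, which is L ⇒ W
n=19: can move to 16, which is L ⇒ W
n=20: moves to 18(W), 17(W); every one is W ⇒ L
n=21: moves to 19(W), 18(W); every one is W ⇒ L
n=22: can move to 20, which is L ⇒ W
n=23: can move to 21, which is L ⇒ W
n=24: can move to 21, which is L ⇒ W
n=25: moves to 23(W), 22(W); every one is W ⇒ L
n=26: moves to 24(W), 23(W); every one is W ⇒ L
n=27: can move to 25, which is L ⇒ W
n=28: can move to 26, which is L ⇒ W
n=29: can move to 26, which is L ⇒ W
n=30: moves to 28(W), 27(W); every one is W ⇒ L
n=31: moves to 29(W), 28(W); every one is W ⇒ L
n=32: can move to 30, which is L ⇒ W
n=33: can move to 31, which is L ⇒ W
n=34: can move to 31, which is L ⇒ W
n=35: moves to 33(W), 32(W); every one is W ⇒ L
n=36: moves to 34(W), 33(W); every one is W ⇒ L
n=37: can move to 35, which is L ⇒ W
From 37, the L positions reachable in one move are: 35.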